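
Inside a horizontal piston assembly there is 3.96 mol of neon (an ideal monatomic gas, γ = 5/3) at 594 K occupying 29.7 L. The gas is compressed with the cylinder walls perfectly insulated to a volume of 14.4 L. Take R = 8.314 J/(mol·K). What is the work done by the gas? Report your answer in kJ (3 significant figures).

Adiabatic: TV^(γ−1) = const with γ = 5/3.
T₂ = T₁ (V₁/V₂)^(γ−1) = 594 × (29.7/14.4)^0.667 = 594 × 1.62 = 962.5 K.
W_by = nCᵥ(T₁ − T₂) = (3.96)(12.47)(594 − 962.5) = -18196 J.

W ≈ -18.2 kJ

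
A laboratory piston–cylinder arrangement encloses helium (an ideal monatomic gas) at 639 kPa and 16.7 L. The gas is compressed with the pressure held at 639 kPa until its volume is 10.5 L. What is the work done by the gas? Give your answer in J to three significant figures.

W ≈ -3960 J

Isobaric: W = P ΔV.
W = (639 kPa)(10.5 − 16.7 L) = (639)(-6.2) = -3962 J.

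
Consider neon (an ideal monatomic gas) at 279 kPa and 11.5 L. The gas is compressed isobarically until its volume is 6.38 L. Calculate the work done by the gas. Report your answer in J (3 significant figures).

Isobaric: W = P ΔV.
W = (279 kPa)(6.38 − 11.5 L) = (279)(-5.12) = -1428 J.

W ≈ -1430 J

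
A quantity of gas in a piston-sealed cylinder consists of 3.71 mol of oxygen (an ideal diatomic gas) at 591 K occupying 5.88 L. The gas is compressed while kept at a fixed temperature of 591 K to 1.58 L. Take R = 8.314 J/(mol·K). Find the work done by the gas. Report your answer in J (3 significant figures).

Isothermal: W = nRT ln(V₂/V₁).
W = (3.71)(8.314)(591) × ln(1.58/5.88)
  = 18229 × -1.314
W_by_gas = -23956 J.

W ≈ -24000 J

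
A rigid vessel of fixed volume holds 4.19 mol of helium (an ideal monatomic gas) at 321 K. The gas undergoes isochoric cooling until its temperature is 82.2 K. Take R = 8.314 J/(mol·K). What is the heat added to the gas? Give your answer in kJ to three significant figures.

Constant volume ⇒ W = 0, so Q = ΔU = nCᵥΔT with Cᵥ = 3R/2 = 12.47 J/(mol·K).
ΔU = (4.19)(12.47)(82.2 − 321) = -12478 J.

Q ≈ -12.5 kJ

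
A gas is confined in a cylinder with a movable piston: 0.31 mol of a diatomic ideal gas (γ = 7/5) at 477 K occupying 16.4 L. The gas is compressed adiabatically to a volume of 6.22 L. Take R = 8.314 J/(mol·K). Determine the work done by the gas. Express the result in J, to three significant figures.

W ≈ -1460 J

Adiabatic: TV^(γ−1) = const with γ = 7/5.
T₂ = T₁ (V₁/V₂)^(γ−1) = 477 × (16.4/6.22)^0.4 = 477 × 1.474 = 703 K.
W_by = nCᵥ(T₁ − T₂) = (0.31)(20.79)(477 − 703) = -1456 J.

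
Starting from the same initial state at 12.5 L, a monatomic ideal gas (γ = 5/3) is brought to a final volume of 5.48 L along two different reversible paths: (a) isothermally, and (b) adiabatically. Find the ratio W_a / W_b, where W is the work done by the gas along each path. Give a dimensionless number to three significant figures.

Path (a) isothermal: W = P₁V₁ ln(V₂/V₁) → W_a/(P₁V₁) = -0.8246.
Path (b) adiabatic: W = P₁V₁(1 − (V₁/V₂)^(γ−1))/(γ−1) → W_b/(P₁V₁) = -1.099.
W_a / W_b = -0.8246 / -1.099 = 0.7502.

W_a / W_b ≈ 0.750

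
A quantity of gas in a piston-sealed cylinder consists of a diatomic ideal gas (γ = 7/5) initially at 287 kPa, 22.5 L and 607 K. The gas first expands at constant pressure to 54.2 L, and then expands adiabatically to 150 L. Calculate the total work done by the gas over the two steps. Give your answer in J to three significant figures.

Step 1 (isobaric): W = PΔV = (287 kPa)(54.2 − 22.5 L) = 9098 J.
After step 1: P = 287 kPa, V = 54.2 L, T = 1462 K.
Step 2 (adiabatic): W = (P₁V₁ − P₂V₂)/(γ−1) = (15555 − 10352)/0.4 = 13007 J.
W_total = 9098 + 13007 = 22105 J.

W_total ≈ 22100 J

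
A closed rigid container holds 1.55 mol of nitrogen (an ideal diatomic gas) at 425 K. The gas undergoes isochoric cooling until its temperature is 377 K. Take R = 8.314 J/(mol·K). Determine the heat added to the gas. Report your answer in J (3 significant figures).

Q ≈ -1550 J

Constant volume ⇒ W = 0, so Q = ΔU = nCᵥΔT with Cᵥ = 5R/2 = 20.79 J/(mol·K).
ΔU = (1.55)(20.79)(377 − 425) = -1546 J.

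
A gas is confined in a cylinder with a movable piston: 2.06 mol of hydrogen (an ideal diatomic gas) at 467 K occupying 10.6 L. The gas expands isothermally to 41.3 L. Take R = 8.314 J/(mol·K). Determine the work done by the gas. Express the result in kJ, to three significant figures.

W ≈ 10.9 kJ

Isothermal: W = nRT ln(V₂/V₁).
W = (2.06)(8.314)(467) × ln(41.3/10.6)
  = 7998 × 1.36
W_by_gas = 10878 J.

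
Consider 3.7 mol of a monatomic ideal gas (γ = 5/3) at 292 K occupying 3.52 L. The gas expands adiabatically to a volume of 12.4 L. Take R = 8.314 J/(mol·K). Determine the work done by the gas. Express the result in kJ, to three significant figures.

W ≈ 7.65 kJ

Adiabatic: TV^(γ−1) = const with γ = 5/3.
T₂ = T₁ (V₁/V₂)^(γ−1) = 292 × (3.52/12.4)^0.667 = 292 × 0.4319 = 126.1 K.
W_by = nCᵥ(T₁ − T₂) = (3.7)(12.47)(292 − 126.1) = 7654 J.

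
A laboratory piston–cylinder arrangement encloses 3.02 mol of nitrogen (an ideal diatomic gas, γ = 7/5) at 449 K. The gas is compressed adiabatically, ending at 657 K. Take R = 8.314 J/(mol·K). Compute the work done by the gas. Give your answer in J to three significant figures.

Adiabatic ⇒ Q = 0, so W_by = −ΔU = nCᵥ(T₁ − T₂).
Cᵥ = 5R/2 = 20.79 J/(mol·K).
W = (3.02)(20.79)(449 − 657) = -13056 J.

W ≈ -13100 J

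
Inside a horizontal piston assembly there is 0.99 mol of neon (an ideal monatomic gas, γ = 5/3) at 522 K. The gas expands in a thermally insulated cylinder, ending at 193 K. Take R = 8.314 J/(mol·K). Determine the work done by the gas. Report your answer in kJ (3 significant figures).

W ≈ 4.06 kJ

Adiabatic ⇒ Q = 0, so W_by = −ΔU = nCᵥ(T₁ − T₂).
Cᵥ = 3R/2 = 12.47 J/(mol·K).
W = (0.99)(12.47)(522 − 193) = 4062 J.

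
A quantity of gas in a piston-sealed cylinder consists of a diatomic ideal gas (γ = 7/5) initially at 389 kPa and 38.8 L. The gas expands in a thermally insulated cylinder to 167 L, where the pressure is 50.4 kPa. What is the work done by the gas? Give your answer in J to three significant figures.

Adiabatic: W = (P₁V₁ − P₂V₂)/(γ − 1) with γ = 7/5.
P₁V₁ = 15093 J, P₂V₂ = 8417 J.
W = (15093 − 8417) / 0.4 = 16691 J.

W ≈ 16700 J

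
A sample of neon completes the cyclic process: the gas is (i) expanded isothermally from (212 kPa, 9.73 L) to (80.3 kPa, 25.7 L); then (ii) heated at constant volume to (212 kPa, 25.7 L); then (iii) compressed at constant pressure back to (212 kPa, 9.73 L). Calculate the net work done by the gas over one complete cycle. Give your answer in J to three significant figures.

W_net ≈ -1380 J

Leg (i): W = PᵢVᵢ ln(V_f/Vᵢ) = (2063) ln(25.7/9.73) = 2004 J.
Leg (ii): W = 0.
Leg (iii): W = PΔV = (212)(9.73 − 25.7) = -3386 J.
W_net = 2004 − 3386 = -1382 J.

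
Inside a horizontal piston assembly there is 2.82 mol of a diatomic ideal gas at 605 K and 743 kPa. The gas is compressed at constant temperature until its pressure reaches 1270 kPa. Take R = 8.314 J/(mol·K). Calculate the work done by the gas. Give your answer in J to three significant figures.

W ≈ -7600 J

Isothermal process: W = nRT ln(V₂/V₁) = nRT ln(P₁/P₂).
W = (2.82)(8.314)(605) × ln(743/1270)
  = 14185 × ln(0.585) = 14185 × -0.5361
W_by_gas = -7604 J.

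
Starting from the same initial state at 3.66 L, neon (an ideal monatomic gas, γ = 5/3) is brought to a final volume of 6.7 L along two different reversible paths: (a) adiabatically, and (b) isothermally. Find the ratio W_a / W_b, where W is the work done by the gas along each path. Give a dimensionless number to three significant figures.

Path (a) adiabatic: W = P₁V₁(1 − (V₁/V₂)^(γ−1))/(γ−1) → W_a/(P₁V₁) = 0.4976.
Path (b) isothermal: W = P₁V₁ ln(V₂/V₁) → W_b/(P₁V₁) = 0.6046.
W_a / W_b = 0.4976 / 0.6046 = 0.823.

W_a / W_b ≈ 0.823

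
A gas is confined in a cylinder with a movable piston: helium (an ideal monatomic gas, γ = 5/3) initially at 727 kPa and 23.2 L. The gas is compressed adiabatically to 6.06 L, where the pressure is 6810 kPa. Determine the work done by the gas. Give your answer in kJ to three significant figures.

Adiabatic: W = (P₁V₁ − P₂V₂)/(γ − 1) with γ = 5/3.
P₁V₁ = 16866 J, P₂V₂ = 41269 J.
W = (16866 − 41269) / 0.6667 = -36603 J.

W ≈ -36.6 kJ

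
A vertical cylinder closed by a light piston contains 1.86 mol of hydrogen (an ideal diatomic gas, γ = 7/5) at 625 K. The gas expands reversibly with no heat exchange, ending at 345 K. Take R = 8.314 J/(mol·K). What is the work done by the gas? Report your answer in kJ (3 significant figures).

Adiabatic ⇒ Q = 0, so W_by = −ΔU = nCᵥ(T₁ − T₂).
Cᵥ = 5R/2 = 20.79 J/(mol·K).
W = (1.86)(20.79)(625 − 345) = 10825 J.

W ≈ 10.8 kJ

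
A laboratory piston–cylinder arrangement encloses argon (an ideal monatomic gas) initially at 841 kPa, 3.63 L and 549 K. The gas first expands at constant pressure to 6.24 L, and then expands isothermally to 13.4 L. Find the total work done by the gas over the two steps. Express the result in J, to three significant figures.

Step 1 (isobaric): W = PΔV = (841 kPa)(6.24 − 3.63 L) = 2195 J.
After step 1: P = 841 kPa, V = 6.24 L, T = 943.7 K.
Step 2 (isothermal): W = P₁V₁ ln(V₂/V₁) = (5248) ln(13.4/6.24) = 4011 J.
W_total = 2195 + 4011 = 6206 J.

W_total ≈ 6210 J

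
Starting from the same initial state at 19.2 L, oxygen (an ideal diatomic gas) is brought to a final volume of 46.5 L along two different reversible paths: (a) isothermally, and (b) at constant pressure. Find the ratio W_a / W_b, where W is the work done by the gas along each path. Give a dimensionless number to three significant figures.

W_a / W_b ≈ 0.622

Path (a) isothermal: W = P₁V₁ ln(V₂/V₁) → W_a/(P₁V₁) = 0.8845.
Path (b) isobaric: W = P₁(V₂ − V₁) → W_b/(P₁V₁) = 1.422.
W_a / W_b = 0.8845 / 1.422 = 0.6221.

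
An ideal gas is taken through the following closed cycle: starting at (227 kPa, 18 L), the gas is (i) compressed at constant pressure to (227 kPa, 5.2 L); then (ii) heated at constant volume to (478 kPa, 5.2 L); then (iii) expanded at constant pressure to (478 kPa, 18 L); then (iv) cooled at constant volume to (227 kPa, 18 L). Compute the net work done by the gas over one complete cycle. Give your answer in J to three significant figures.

Constant-volume legs do no work.
W(i) = (227)(5.2 − 18) = -2906 J; W(iii) = (478)(18 − 5.2) = 6118 J.
W_net = -2906 + 6118 = 3213 J (the clockwise enclosed area).

W_net ≈ 3210 J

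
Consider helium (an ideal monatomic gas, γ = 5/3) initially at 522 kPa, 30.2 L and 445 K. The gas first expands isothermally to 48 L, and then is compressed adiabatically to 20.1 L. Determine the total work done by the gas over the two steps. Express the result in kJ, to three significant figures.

Step 1 (isothermal): W = P₁V₁ ln(V₂/V₁) = (15764) ln(48/30.2) = 7305 J.
After step 1: P = 328.4 kPa, V = 48 L, T = 445 K.
Step 2 (adiabatic): W = (P₁V₁ − P₂V₂)/(γ−1) = (15764 − 28165)/0.667 = -18601 J.
W_total = 7305 − 18601 = -11296 J.

W_total ≈ -11.3 kJ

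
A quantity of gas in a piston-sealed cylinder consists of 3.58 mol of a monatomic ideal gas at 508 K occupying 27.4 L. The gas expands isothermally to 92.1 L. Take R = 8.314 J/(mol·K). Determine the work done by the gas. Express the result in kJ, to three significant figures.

Isothermal: W = nRT ln(V₂/V₁).
W = (3.58)(8.314)(508) × ln(92.1/27.4)
  = 15120 × 1.212
W_by_gas = 18331 J.

W ≈ 18.3 kJ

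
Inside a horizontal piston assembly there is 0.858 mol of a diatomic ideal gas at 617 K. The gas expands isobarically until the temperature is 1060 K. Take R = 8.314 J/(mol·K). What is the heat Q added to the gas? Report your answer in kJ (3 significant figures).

Q ≈ 11.1 kJ

Isobaric: W = nRΔT = (0.858)(8.314)(443) = 3160 J.
ΔU = nCᵥΔT with Cᵥ = 5R/2: ΔU = (0.858)(20.79)(443) = 7900 J.
Q = ΔU + W = 7900 + 3160 = 11060 J.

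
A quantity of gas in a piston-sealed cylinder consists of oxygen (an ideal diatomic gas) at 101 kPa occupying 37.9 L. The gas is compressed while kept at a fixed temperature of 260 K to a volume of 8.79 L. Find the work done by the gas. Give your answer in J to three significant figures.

Isothermal: W = nRT ln(V₂/V₁) = P₁V₁ ln(V₂/V₁).
P₁V₁ = (101 kPa)(37.9 L) = 3828 J.
W = 3828 × ln(8.79/37.9) = 3828 × -1.461
W_by_gas = -5594 J.

W ≈ -5590 J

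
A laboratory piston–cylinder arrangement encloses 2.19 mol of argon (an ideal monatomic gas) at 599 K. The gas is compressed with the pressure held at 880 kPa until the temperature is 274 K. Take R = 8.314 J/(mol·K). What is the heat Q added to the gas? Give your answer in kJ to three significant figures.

Q ≈ -14.8 kJ

Isobaric: W = nRΔT = (2.19)(8.314)(-325) = -5917 J.
ΔU = nCᵥΔT with Cᵥ = 3R/2: ΔU = (2.19)(12.47)(-325) = -8876 J.
Q = ΔU + W = -8876 − 5917 = -14794 J.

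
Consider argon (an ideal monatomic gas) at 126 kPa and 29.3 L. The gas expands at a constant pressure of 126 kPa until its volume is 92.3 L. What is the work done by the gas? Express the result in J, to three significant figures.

W ≈ 7940 J

Isobaric: W = P ΔV.
W = (126 kPa)(92.3 − 29.3 L) = (126)(63) = 7938 J.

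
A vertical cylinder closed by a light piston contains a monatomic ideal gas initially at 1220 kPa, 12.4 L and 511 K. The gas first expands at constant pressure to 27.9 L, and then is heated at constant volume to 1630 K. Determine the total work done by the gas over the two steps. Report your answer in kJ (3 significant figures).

W_total ≈ 18.9 kJ

Step 1 (isobaric): W = PΔV = (1220 kPa)(27.9 − 12.4 L) = 18910 J.
Step 2 (isochoric): W = 0 (constant volume).
W_total = 18910 + 0 = 18910 J.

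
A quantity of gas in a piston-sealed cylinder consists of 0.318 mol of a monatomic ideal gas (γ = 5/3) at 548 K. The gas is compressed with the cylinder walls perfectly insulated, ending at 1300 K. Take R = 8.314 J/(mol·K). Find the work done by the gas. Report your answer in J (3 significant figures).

W ≈ -2980 J

Adiabatic ⇒ Q = 0, so W_by = −ΔU = nCᵥ(T₁ − T₂).
Cᵥ = 3R/2 = 12.47 J/(mol·K).
W = (0.318)(12.47)(548 − 1300) = -2982 J.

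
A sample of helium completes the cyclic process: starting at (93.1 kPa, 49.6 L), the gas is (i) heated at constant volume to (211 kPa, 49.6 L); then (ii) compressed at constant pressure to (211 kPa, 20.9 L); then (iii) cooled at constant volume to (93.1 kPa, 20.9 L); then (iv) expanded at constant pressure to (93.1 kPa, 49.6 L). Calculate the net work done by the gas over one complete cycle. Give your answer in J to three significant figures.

Constant-volume legs do no work.
W(ii) = (211)(20.9 − 49.6) = -6056 J; W(iv) = (93.1)(49.6 − 20.9) = 2672 J.
W_net = -6056 + 2672 = -3384 J (the counter-clockwise enclosed area).

W_net ≈ -3380 J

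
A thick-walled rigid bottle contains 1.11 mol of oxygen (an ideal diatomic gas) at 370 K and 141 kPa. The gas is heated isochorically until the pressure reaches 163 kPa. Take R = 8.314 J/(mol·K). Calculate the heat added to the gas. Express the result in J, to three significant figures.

Constant volume ⇒ W = 0, so Q = ΔU = nCᵥΔT with Cᵥ = 5R/2 = 20.79 J/(mol·K).
At constant V, T₂/T₁ = P₂/P₁ ⇒ ΔT = T₁(P₂/P₁ − 1) = 370·(163/141 − 1) = 57.73 K.
ΔU = (1.11)(20.79)(57.73) = 1332 J.

Q ≈ 1330 J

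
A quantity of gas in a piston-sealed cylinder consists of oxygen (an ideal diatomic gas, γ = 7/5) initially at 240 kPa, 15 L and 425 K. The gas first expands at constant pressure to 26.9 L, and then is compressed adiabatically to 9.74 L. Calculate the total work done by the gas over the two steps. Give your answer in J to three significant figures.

Step 1 (isobaric): W = PΔV = (240 kPa)(26.9 − 15 L) = 2856 J.
After step 1: P = 240 kPa, V = 26.9 L, T = 762.2 K.
Step 2 (adiabatic): W = (P₁V₁ − P₂V₂)/(γ−1) = (6456 − 9693)/0.4 = -8092 J.
W_total = 2856 − 8092 = -5236 J.

W_total ≈ -5240 J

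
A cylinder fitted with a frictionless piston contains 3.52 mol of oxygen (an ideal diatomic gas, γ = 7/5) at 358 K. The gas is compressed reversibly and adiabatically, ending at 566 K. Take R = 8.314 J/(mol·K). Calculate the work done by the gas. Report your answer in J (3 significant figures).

W ≈ -15200 J

Adiabatic ⇒ Q = 0, so W_by = −ΔU = nCᵥ(T₁ − T₂).
Cᵥ = 5R/2 = 20.79 J/(mol·K).
W = (3.52)(20.79)(358 − 566) = -15218 J.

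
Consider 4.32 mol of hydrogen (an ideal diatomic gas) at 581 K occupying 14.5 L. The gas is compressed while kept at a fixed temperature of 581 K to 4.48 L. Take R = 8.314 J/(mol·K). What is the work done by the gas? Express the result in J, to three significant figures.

Isothermal: W = nRT ln(V₂/V₁).
W = (4.32)(8.314)(581) × ln(4.48/14.5)
  = 20867 × -1.175
W_by_gas = -24509 J.

W ≈ -24500 J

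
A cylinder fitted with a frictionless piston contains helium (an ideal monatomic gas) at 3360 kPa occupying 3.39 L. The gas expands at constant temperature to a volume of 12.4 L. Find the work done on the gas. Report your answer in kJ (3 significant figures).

W ≈ -14.8 kJ

Isothermal: W = nRT ln(V₂/V₁) = P₁V₁ ln(V₂/V₁).
P₁V₁ = (3360 kPa)(3.39 L) = 11390 J.
W = 11390 × ln(12.4/3.39) = 11390 × 1.297
W_by_gas = 14772 J; work on gas = −W_by = -14772 J.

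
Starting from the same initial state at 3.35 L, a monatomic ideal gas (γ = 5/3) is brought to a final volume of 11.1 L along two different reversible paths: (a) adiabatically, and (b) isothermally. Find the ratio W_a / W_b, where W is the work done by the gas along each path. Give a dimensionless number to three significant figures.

Path (a) adiabatic: W = P₁V₁(1 − (V₁/V₂)^(γ−1))/(γ−1) → W_a/(P₁V₁) = 0.8251.
Path (b) isothermal: W = P₁V₁ ln(V₂/V₁) → W_b/(P₁V₁) = 1.198.
W_a / W_b = 0.8251 / 1.198 = 0.6887.

W_a / W_b ≈ 0.689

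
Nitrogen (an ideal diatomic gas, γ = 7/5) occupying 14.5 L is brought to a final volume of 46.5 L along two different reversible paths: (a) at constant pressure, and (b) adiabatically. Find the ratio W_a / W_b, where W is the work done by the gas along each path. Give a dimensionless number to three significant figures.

Path (a) isobaric: W = P₁(V₂ − V₁) → W_a/(P₁V₁) = 2.207.
Path (b) adiabatic: W = P₁V₁(1 − (V₁/V₂)^(γ−1))/(γ−1) → W_b/(P₁V₁) = 0.9314.
W_a / W_b = 2.207 / 0.9314 = 2.369.

W_a / W_b ≈ 2.37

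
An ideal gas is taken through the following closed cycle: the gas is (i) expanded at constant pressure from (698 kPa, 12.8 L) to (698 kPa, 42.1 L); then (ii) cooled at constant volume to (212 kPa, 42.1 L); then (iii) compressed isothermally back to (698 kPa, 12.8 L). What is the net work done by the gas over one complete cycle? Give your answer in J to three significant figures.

Leg (i): W = PΔV = (698)(42.1 − 12.8) = 20451 J.
Leg (ii): W = 0.
Leg (iii): W = PᵢVᵢ ln(V_f/Vᵢ) = (8925) ln(12.8/42.1) = -10626 J.
W_net = 20451 − 10626 = 9825 J.

W_net ≈ 9830 J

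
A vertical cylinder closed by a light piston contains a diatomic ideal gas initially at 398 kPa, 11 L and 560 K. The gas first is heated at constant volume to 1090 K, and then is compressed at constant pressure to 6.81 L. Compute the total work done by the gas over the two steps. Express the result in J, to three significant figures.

W_total ≈ -3250 J

Step 1 (isochoric): W = 0 (constant volume).
After step 1: P = 774.7 kPa (V unchanged).
Step 2 (isobaric): W = PΔV = (774.7 kPa)(6.81 − 11 L) = -3246 J.
W_total = 0 − 3246 = -3246 J.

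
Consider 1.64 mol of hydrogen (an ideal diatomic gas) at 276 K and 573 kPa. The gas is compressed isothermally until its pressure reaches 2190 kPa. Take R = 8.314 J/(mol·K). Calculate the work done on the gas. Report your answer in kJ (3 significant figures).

W ≈ 5.05 kJ

Isothermal process: W = nRT ln(V₂/V₁) = nRT ln(P₁/P₂).
W = (1.64)(8.314)(276) × ln(573/2190)
  = 3763 × ln(0.2616) = 3763 × -1.341
W_by_gas = -5046 J; work on gas = −W_by = 5046 J.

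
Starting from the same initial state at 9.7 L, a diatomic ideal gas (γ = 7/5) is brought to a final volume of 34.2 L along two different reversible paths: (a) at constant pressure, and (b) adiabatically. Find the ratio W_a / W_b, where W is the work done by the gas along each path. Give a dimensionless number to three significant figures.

Path (a) isobaric: W = P₁(V₂ − V₁) → W_a/(P₁V₁) = 2.526.
Path (b) adiabatic: W = P₁V₁(1 − (V₁/V₂)^(γ−1))/(γ−1) → W_b/(P₁V₁) = 0.9898.
W_a / W_b = 2.526 / 0.9898 = 2.552.

W_a / W_b ≈ 2.55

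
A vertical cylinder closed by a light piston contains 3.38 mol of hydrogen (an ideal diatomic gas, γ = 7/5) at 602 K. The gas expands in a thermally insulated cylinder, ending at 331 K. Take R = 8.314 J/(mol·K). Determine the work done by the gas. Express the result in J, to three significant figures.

W ≈ 19000 J

Adiabatic ⇒ Q = 0, so W_by = −ΔU = nCᵥ(T₁ − T₂).
Cᵥ = 5R/2 = 20.79 J/(mol·K).
W = (3.38)(20.79)(602 − 331) = 19039 J.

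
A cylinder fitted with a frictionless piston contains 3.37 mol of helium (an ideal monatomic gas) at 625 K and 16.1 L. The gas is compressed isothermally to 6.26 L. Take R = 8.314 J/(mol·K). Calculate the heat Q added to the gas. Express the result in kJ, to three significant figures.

Isothermal ⇒ ΔU = 0, so Q = W = nRT ln(V₂/V₁).
Q = (3.37)(8.314)(625) ln(6.26/16.1) = 17511 × -0.9446 = -16542 J.

Q ≈ -16.5 kJ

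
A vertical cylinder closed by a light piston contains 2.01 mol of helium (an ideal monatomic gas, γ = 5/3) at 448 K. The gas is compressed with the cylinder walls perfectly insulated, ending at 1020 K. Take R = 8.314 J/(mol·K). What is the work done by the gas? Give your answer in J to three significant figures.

W ≈ -14300 J

Adiabatic ⇒ Q = 0, so W_by = −ΔU = nCᵥ(T₁ − T₂).
Cᵥ = 3R/2 = 12.47 J/(mol·K).
W = (2.01)(12.47)(448 − 1020) = -14338 J.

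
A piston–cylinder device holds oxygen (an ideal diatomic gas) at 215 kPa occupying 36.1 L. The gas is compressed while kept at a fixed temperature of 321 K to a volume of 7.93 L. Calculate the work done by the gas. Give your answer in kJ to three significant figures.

W ≈ -11.8 kJ

Isothermal: W = nRT ln(V₂/V₁) = P₁V₁ ln(V₂/V₁).
P₁V₁ = (215 kPa)(36.1 L) = 7762 J.
W = 7762 × ln(7.93/36.1) = 7762 × -1.516
W_by_gas = -11764 J.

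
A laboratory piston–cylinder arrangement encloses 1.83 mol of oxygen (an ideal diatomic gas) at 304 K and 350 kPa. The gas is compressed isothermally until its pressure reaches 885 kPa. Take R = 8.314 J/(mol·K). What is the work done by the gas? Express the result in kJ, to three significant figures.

Isothermal process: W = nRT ln(V₂/V₁) = nRT ln(P₁/P₂).
W = (1.83)(8.314)(304) × ln(350/885)
  = 4625 × ln(0.3955) = 4625 × -0.9277
W_by_gas = -4291 J.

W ≈ -4.29 kJ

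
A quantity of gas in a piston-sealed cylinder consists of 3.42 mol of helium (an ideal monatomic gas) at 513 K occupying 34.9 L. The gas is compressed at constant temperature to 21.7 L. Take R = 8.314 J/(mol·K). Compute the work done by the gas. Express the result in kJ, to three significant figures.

Isothermal: W = nRT ln(V₂/V₁).
W = (3.42)(8.314)(513) × ln(21.7/34.9)
  = 14587 × -0.4752
W_by_gas = -6931 J.

W ≈ -6.93 kJ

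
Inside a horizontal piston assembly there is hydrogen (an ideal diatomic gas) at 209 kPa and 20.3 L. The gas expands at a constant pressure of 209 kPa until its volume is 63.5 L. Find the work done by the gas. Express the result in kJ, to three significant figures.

W ≈ 9.03 kJ

Isobaric: W = P ΔV.
W = (209 kPa)(63.5 − 20.3 L) = (209)(43.2) = 9029 J.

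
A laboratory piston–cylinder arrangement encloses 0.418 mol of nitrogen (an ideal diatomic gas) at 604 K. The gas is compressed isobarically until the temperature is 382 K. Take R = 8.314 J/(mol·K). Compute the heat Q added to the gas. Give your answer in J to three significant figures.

Isobaric: W = nRΔT = (0.418)(8.314)(-222) = -771.5 J.
ΔU = nCᵥΔT with Cᵥ = 5R/2: ΔU = (0.418)(20.79)(-222) = -1929 J.
Q = ΔU + W = -1929 − 771.5 = -2700 J.

Q ≈ -2700 J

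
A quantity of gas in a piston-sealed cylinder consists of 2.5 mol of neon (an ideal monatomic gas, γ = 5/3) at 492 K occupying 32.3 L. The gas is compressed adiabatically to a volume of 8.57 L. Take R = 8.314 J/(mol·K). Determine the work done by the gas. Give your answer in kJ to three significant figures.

W ≈ -21.8 kJ

Adiabatic: TV^(γ−1) = const with γ = 5/3.
T₂ = T₁ (V₁/V₂)^(γ−1) = 492 × (32.3/8.57)^0.667 = 492 × 2.422 = 1192 K.
W_by = nCᵥ(T₁ − T₂) = (2.5)(12.47)(492 − 1192) = -21810 J.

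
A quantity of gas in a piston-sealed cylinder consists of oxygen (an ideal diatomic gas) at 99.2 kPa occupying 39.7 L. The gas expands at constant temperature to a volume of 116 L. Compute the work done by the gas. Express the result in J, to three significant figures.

Isothermal: W = nRT ln(V₂/V₁) = P₁V₁ ln(V₂/V₁).
P₁V₁ = (99.2 kPa)(39.7 L) = 3938 J.
W = 3938 × ln(116/39.7) = 3938 × 1.072
W_by_gas = 4223 J.

W ≈ 4220 J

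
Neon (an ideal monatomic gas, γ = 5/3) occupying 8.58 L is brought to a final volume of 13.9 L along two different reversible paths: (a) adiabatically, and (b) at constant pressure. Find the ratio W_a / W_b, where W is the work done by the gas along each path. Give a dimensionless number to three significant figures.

W_a / W_b ≈ 0.665

Path (a) adiabatic: W = P₁V₁(1 − (V₁/V₂)^(γ−1))/(γ−1) → W_a/(P₁V₁) = 0.4126.
Path (b) isobaric: W = P₁(V₂ − V₁) → W_b/(P₁V₁) = 0.62.
W_a / W_b = 0.4126 / 0.62 = 0.6654.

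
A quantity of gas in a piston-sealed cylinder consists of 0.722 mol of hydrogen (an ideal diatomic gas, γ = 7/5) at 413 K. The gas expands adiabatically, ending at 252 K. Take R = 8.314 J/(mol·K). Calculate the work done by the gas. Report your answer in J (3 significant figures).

W ≈ 2420 J

Adiabatic ⇒ Q = 0, so W_by = −ΔU = nCᵥ(T₁ − T₂).
Cᵥ = 5R/2 = 20.79 J/(mol·K).
W = (0.722)(20.79)(413 − 252) = 2416 J.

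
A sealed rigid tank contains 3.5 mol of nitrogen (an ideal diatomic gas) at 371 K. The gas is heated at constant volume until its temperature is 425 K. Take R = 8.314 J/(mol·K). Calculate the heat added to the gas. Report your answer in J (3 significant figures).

Q ≈ 3930 J

Constant volume ⇒ W = 0, so Q = ΔU = nCᵥΔT with Cᵥ = 5R/2 = 20.79 J/(mol·K).
ΔU = (3.5)(20.79)(425 − 371) = 3928 J.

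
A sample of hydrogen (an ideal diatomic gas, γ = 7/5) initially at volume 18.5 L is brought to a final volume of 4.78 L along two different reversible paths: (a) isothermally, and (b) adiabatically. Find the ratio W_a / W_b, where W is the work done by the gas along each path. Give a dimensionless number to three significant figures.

W_a / W_b ≈ 0.754

Path (a) isothermal: W = P₁V₁ ln(V₂/V₁) → W_a/(P₁V₁) = -1.353.
Path (b) adiabatic: W = P₁V₁(1 − (V₁/V₂)^(γ−1))/(γ−1) → W_b/(P₁V₁) = -1.796.
W_a / W_b = -1.353 / -1.796 = 0.7536.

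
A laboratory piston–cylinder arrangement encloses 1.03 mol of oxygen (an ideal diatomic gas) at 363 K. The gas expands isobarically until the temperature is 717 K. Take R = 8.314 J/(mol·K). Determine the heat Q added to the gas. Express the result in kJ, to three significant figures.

Isobaric: W = nRΔT = (1.03)(8.314)(354) = 3031 J.
ΔU = nCᵥΔT with Cᵥ = 5R/2: ΔU = (1.03)(20.79)(354) = 7579 J.
Q = ΔU + W = 7579 + 3031 = 10610 J.

Q ≈ 10.6 kJ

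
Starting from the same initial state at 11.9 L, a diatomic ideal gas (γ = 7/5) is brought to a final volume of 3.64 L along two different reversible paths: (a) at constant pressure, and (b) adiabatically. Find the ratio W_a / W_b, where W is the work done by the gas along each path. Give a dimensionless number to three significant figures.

W_a / W_b ≈ 0.458

Path (a) isobaric: W = P₁(V₂ − V₁) → W_a/(P₁V₁) = -0.6941.
Path (b) adiabatic: W = P₁V₁(1 − (V₁/V₂)^(γ−1))/(γ−1) → W_b/(P₁V₁) = -1.515.
W_a / W_b = -0.6941 / -1.515 = 0.4581.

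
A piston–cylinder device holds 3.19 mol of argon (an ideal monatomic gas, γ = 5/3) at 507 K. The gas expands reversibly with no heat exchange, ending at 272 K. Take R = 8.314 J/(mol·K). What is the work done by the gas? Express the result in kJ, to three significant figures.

W ≈ 9.35 kJ

Adiabatic ⇒ Q = 0, so W_by = −ΔU = nCᵥ(T₁ − T₂).
Cᵥ = 3R/2 = 12.47 J/(mol·K).
W = (3.19)(12.47)(507 − 272) = 9349 J.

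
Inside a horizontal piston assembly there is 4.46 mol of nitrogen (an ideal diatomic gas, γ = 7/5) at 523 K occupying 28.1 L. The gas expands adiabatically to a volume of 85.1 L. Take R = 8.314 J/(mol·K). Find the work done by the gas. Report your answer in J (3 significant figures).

Adiabatic: TV^(γ−1) = const with γ = 7/5.
T₂ = T₁ (V₁/V₂)^(γ−1) = 523 × (28.1/85.1)^0.4 = 523 × 0.642 = 335.7 K.
W_by = nCᵥ(T₁ − T₂) = (4.46)(20.79)(523 − 335.7) = 17359 J.

W ≈ 17400 J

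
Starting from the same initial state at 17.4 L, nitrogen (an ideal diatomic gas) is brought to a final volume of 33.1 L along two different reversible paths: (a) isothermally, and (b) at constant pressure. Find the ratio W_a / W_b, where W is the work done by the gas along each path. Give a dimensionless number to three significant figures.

W_a / W_b ≈ 0.713

Path (a) isothermal: W = P₁V₁ ln(V₂/V₁) → W_a/(P₁V₁) = 0.6431.
Path (b) isobaric: W = P₁(V₂ − V₁) → W_b/(P₁V₁) = 0.9023.
W_a / W_b = 0.6431 / 0.9023 = 0.7127.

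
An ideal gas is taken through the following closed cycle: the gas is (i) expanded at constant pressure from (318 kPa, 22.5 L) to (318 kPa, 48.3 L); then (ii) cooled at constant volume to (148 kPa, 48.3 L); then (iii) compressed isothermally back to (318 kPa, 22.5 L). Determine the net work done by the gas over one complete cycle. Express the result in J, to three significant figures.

Leg (i): W = PΔV = (318)(48.3 − 22.5) = 8204 J.
Leg (ii): W = 0.
Leg (iii): W = PᵢVᵢ ln(V_f/Vᵢ) = (7148) ln(22.5/48.3) = -5461 J.
W_net = 8204 − 5461 = 2744 J.

W_net ≈ 2740 J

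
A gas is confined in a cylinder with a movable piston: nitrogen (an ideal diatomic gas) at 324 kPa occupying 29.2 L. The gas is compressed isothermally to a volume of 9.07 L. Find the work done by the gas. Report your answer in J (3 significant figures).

Isothermal: W = nRT ln(V₂/V₁) = P₁V₁ ln(V₂/V₁).
P₁V₁ = (324 kPa)(29.2 L) = 9461 J.
W = 9461 × ln(9.07/29.2) = 9461 × -1.169
W_by_gas = -11062 J.

W ≈ -11100 J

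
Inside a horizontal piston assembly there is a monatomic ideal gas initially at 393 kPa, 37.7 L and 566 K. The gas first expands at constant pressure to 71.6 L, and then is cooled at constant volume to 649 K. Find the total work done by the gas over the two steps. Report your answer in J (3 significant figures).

Step 1 (isobaric): W = PΔV = (393 kPa)(71.6 − 37.7 L) = 13323 J.
Step 2 (isochoric): W = 0 (constant volume).
W_total = 13323 + 0 = 13323 J.

W_total ≈ 13300 J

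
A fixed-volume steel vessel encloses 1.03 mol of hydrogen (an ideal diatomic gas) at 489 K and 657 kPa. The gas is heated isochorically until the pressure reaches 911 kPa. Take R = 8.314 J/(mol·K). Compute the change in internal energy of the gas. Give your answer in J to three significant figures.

Constant volume ⇒ W = 0, so Q = ΔU = nCᵥΔT with Cᵥ = 5R/2 = 20.79 J/(mol·K).
At constant V, T₂/T₁ = P₂/P₁ ⇒ ΔT = T₁(P₂/P₁ − 1) = 489·(911/657 − 1) = 189.1 K.
ΔU = (1.03)(20.79)(189.1) = 4047 J.

ΔU ≈ 4050 J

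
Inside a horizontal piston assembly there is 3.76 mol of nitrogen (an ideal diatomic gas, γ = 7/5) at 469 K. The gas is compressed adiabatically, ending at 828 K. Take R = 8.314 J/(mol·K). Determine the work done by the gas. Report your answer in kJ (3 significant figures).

W ≈ -28.1 kJ

Adiabatic ⇒ Q = 0, so W_by = −ΔU = nCᵥ(T₁ − T₂).
Cᵥ = 5R/2 = 20.79 J/(mol·K).
W = (3.76)(20.79)(469 − 828) = -28056 J.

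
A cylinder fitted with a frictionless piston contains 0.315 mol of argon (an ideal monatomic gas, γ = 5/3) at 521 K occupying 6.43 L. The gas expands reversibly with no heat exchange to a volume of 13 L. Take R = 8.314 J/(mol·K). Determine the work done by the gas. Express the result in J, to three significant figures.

Adiabatic: TV^(γ−1) = const with γ = 5/3.
T₂ = T₁ (V₁/V₂)^(γ−1) = 521 × (6.43/13)^0.667 = 521 × 0.6254 = 325.8 K.
W_by = nCᵥ(T₁ − T₂) = (0.315)(12.47)(521 − 325.8) = 766.6 J.

W ≈ 767 J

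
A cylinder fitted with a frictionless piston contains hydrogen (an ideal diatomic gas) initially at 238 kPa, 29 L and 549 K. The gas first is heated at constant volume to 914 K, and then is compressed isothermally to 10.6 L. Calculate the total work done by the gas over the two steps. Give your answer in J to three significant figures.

Step 1 (isochoric): W = 0 (constant volume).
After step 1: P = 396.2 kPa (V unchanged).
Step 2 (isothermal): W = P₁V₁ ln(V₂/V₁) = (11491) ln(10.6/29) = -11565 J.
W_total = 0 − 11565 = -11565 J.

W_total ≈ -11600 J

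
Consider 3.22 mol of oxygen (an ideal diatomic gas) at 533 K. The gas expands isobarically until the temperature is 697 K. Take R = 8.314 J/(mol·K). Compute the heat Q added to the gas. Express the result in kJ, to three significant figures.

Isobaric: W = nRΔT = (3.22)(8.314)(164) = 4390 J.
ΔU = nCᵥΔT with Cᵥ = 5R/2: ΔU = (3.22)(20.79)(164) = 10976 J.
Q = ΔU + W = 10976 + 4390 = 15367 J.

Q ≈ 15.4 kJ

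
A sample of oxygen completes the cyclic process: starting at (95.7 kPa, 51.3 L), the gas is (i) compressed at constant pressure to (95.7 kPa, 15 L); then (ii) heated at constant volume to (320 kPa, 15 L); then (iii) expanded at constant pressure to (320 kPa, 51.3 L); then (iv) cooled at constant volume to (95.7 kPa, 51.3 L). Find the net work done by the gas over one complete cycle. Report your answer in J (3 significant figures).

Constant-volume legs do no work.
W(i) = (95.7)(15 − 51.3) = -3474 J; W(iii) = (320)(51.3 − 15) = 11616 J.
W_net = -3474 + 11616 = 8142 J (the clockwise enclosed area).

W_net ≈ 8140 J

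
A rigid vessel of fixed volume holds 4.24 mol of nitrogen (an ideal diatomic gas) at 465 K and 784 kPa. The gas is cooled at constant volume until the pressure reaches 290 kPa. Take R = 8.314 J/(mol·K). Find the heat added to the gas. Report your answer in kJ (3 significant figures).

Q ≈ -25.8 kJ

Constant volume ⇒ W = 0, so Q = ΔU = nCᵥΔT with Cᵥ = 5R/2 = 20.79 J/(mol·K).
At constant V, T₂/T₁ = P₂/P₁ ⇒ ΔT = T₁(P₂/P₁ − 1) = 465·(290/784 − 1) = -293 K.
ΔU = (4.24)(20.79)(-293) = -25821 J.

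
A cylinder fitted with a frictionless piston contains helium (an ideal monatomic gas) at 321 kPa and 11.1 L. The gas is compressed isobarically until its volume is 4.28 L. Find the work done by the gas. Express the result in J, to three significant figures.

Isobaric: W = P ΔV.
W = (321 kPa)(4.28 − 11.1 L) = (321)(-6.82) = -2189 J.

W ≈ -2190 J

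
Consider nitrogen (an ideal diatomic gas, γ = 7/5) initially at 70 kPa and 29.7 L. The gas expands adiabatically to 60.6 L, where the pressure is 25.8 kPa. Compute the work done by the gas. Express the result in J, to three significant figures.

Adiabatic: W = (P₁V₁ − P₂V₂)/(γ − 1) with γ = 7/5.
P₁V₁ = 2079 J, P₂V₂ = 1563 J.
W = (2079 − 1563) / 0.4 = 1289 J.

W ≈ 1290 J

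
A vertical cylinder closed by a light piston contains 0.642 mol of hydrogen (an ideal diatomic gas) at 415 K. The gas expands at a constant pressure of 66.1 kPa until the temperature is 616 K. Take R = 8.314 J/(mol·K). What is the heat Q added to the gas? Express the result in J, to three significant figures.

Q ≈ 3750 J

Isobaric: W = nRΔT = (0.642)(8.314)(201) = 1073 J.
ΔU = nCᵥΔT with Cᵥ = 5R/2: ΔU = (0.642)(20.79)(201) = 2682 J.
Q = ΔU + W = 2682 + 1073 = 3755 J.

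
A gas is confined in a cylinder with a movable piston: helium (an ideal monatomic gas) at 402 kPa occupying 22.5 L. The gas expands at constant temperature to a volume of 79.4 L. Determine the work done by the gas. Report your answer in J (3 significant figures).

W ≈ 11400 J

Isothermal: W = nRT ln(V₂/V₁) = P₁V₁ ln(V₂/V₁).
P₁V₁ = (402 kPa)(22.5 L) = 9045 J.
W = 9045 × ln(79.4/22.5) = 9045 × 1.261
W_by_gas = 11406 J.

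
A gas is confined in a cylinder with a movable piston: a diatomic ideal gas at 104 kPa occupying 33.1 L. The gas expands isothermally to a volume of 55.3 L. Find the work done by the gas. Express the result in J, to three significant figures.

W ≈ 1770 J

Isothermal: W = nRT ln(V₂/V₁) = P₁V₁ ln(V₂/V₁).
P₁V₁ = (104 kPa)(33.1 L) = 3442 J.
W = 3442 × ln(55.3/33.1) = 3442 × 0.5132
W_by_gas = 1767 J.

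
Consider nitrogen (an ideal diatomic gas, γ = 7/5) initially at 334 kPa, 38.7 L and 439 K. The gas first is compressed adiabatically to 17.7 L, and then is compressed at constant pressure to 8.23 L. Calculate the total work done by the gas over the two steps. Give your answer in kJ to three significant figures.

Step 1 (adiabatic): W = (P₁V₁ − P₂V₂)/(γ−1) = (12926 − 17675)/0.4 = -11872 J.
After step 1: P = 998.6 kPa, V = 17.7 L, T = 600.3 K.
Step 2 (isobaric): W = PΔV = (998.6 kPa)(8.23 − 17.7 L) = -9456 J.
W_total = -11872 − 9456 = -21329 J.

W_total ≈ -21.3 kJ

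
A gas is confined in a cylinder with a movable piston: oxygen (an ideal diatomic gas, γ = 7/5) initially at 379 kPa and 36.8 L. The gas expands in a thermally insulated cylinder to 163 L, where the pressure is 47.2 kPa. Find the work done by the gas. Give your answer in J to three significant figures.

Adiabatic: W = (P₁V₁ − P₂V₂)/(γ − 1) with γ = 7/5.
P₁V₁ = 13947 J, P₂V₂ = 7694 J.
W = (13947 − 7694) / 0.4 = 15634 J.

W ≈ 15600 J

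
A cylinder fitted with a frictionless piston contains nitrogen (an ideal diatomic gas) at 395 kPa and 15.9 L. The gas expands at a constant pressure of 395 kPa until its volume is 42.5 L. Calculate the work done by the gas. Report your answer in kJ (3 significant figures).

W ≈ 10.5 kJ

Isobaric: W = P ΔV.
W = (395 kPa)(42.5 − 15.9 L) = (395)(26.6) = 10507 J.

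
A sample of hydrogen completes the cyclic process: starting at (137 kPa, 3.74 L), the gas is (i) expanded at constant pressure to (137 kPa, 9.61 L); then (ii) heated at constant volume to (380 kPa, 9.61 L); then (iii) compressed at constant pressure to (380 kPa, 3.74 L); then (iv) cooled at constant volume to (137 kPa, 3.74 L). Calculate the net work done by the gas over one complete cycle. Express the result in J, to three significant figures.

W_net ≈ -1430 J

Constant-volume legs do no work.
W(i) = (137)(9.61 − 3.74) = 804.2 J; W(iii) = (380)(3.74 − 9.61) = -2231 J.
W_net = 804.2 − 2231 = -1426 J (the counter-clockwise enclosed area).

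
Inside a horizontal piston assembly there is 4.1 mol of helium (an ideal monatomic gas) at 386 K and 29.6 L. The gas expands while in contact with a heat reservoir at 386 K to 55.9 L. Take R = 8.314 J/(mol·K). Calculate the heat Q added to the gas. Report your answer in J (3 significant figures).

Q ≈ 8370 J

Isothermal ⇒ ΔU = 0, so Q = W = nRT ln(V₂/V₁).
Q = (4.1)(8.314)(386) ln(55.9/29.6) = 13158 × 0.6358 = 8366 J.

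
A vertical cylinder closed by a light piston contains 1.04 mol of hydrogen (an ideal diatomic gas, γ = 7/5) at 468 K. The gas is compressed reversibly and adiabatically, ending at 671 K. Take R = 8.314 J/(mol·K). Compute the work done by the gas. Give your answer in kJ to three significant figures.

Adiabatic ⇒ Q = 0, so W_by = −ΔU = nCᵥ(T₁ − T₂).
Cᵥ = 5R/2 = 20.79 J/(mol·K).
W = (1.04)(20.79)(468 − 671) = -4388 J.

W ≈ -4.39 kJ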